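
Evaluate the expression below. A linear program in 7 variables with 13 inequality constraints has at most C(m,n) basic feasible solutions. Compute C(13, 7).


Each vertex corresponds to some choice of n active constraints out of m, so the number of vertices is at most C(m, n) = m! / (n!(m-n)!).
m = 13, n = 7
Numerator: 13 * 12 * 11 * 10 * 9 * 8 * 7
Denominator: 7! = 5040
C(13, 7) = 1716


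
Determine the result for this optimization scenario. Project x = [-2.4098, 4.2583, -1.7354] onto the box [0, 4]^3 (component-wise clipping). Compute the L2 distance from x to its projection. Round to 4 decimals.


Project each component onto [0, 4].
clip(-2.4098) = 0.0, clip(4.2583) = 4.0, clip(-1.7354) = 0.0
Projection = [0.0, 4.0, 0.0]
Squared diffs: [5.8071, 0.0667, 3.0116]
Distance = sqrt(8.8854) = 2.9809


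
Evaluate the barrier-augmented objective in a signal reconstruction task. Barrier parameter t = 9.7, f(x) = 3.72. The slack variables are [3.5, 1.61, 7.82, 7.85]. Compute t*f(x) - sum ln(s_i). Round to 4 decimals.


Step 1: Compute log-barrier.
ln values: [1.2528, 0.4762, 2.0567, 2.0605]
phi = -(1.2528 + 0.4762 + 2.0567 + 2.0605) = -5.8462
Step 2: Compute augmented objective.
t*f(x) = 9.7*3.72 = 36.084
Total = 36.084 - 5.8462 = 30.2378


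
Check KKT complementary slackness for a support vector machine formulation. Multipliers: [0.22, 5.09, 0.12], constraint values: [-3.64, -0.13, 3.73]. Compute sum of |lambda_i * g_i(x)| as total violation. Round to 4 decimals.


KKT complementary slackness check:
lambda_1 * g_1 = 0.22 * -3.64 = -0.8008
lambda_2 * g_2 = 5.09 * -0.13 = -0.6617
lambda_3 * g_3 = 0.12 * 3.73 = 0.4476
Total violation = 0.8008 + 0.6617 + 0.4476 = 1.9101


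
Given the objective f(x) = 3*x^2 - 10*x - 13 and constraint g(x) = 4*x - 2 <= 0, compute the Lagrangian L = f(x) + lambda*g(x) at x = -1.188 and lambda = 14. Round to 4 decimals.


Step 1: Evaluate f(x).
f(-1.188) = 3*(-1.188)^2 - 10*(-1.188) - 13 = 3.114
Step 2: Evaluate g(x).
g(-1.188) = 4*-1.188 - 2 = -6.752
Step 3: Compute Lagrangian.
L = 3.114 + 14*-6.752 = -91.414


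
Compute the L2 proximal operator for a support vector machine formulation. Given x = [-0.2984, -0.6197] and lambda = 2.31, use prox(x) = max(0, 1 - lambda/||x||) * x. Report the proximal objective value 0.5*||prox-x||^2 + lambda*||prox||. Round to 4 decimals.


Step 1: Compute ||x||.
||x|| = 0.6878
Step 2: Compute scaling factor.
scale = max(0, 1 - 2.31/0.6878) = 0.0
Step 3: prox(x) = [-0.0, -0.0]
||prox(x)|| = 0.0
Step 4: Proximal objective.
0.5*||prox-x||^2 = 0.2365
lambda*||prox|| = 0.0
Total = 0.2365


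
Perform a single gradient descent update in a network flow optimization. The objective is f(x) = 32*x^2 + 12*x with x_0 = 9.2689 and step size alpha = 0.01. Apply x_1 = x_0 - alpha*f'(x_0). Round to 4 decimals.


We compute the gradient at x_0 and apply the update.
f'(x) = 64*x + 12
f'(9.2689) = 64*9.2689 + 12 = 605.2096
x_1 = 9.2689 - 0.01*605.2096 = 3.2168


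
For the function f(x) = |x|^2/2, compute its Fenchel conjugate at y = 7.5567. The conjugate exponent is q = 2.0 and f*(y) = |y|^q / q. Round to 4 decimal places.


The conjugate exponent q satisfies 1/p + 1/q = 1.
p = 2, so q = 2/(2 - 1) = 2.0
|y|^q = 7.5567^2.0 = 57.1037
f*(7.5567) = 57.1037 / 2.0 = 28.5519


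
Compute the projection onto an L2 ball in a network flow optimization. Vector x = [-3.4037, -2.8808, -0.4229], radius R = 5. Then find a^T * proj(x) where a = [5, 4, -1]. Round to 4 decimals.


Step 1: Compute ||x|| (intermediates to 6 decimals).
||x|| = sqrt((-3.4037)^2 + (-2.8808)^2 + (-0.4229)^2) = 4.479177
Step 2: Project.
Since ||x|| <= R, proj = x (no scaling needed).
proj(x) = [-3.4037, -2.8808, -0.4229]
Step 3: Dot product.
a^T * proj(x) = 5*(-3.4037) + 4*(-2.8808) - 1*(-0.4229) = -28.1188


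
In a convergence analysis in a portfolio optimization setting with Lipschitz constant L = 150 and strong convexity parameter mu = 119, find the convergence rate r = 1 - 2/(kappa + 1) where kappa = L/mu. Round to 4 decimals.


Step 1: Compute the condition number.
kappa = L/mu = 150/119 = 1.2605
Step 2: Compute the convergence rate.
r = 1 - 2/(kappa + 1) = 1 - 2*mu/(L + mu) = (L - mu)/(L + mu) = 31/269 = 0.1152


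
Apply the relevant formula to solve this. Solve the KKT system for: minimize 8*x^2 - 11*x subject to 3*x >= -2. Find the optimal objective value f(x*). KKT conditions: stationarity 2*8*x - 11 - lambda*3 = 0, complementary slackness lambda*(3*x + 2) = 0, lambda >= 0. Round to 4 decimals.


Step 1: Try lambda = 0 (constraint inactive).
Stationarity: 2*8*x - 11 = 0
x* = 11/(2*8) = 0.6875
Check constraint: 3*0.6875 = 2.0625 >= -2 -- satisfied.
Step 2: Compute optimal value.
f(x*) = 8*0.6875^2 - 11*0.6875 = -3.7813


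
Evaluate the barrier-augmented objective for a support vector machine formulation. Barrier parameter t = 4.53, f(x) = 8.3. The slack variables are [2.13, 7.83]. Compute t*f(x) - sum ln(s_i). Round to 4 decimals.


Step 1: Compute log-barrier.
ln values: [0.7561, 2.058]
phi = -(0.7561 + 2.058) = -2.8141
Step 2: Compute augmented objective.
t*f(x) = 4.53*8.3 = 37.599
Total = 37.599 - 2.8141 = 34.7849


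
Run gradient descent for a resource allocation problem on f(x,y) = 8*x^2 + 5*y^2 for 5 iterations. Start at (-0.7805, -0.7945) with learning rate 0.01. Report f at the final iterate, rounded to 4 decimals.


Gradient descent on f(x,y) = 8*x^2 + 5*y^2.
Starting point: (-0.7805, -0.7945), alpha = 0.01
Step 1: grad_x = 2*8*-0.7805 = -12.488, grad_y = 2*5*-0.7945 = -7.945
  x_1 = -0.7805 - 0.01*-12.488 = -0.6556
  y_1 = -0.7945 - 0.01*-7.945 = -0.7151
Step 2: grad_x = 2*8*-0.6556 = -10.4899, grad_y = 2*5*-0.7151 = -7.1505
  x_2 = -0.6556 - 0.01*-10.4899 = -0.5507
  y_2 = -0.7151 - 0.01*-7.1505 = -0.6435
Step 3: grad_x = 2*8*-0.5507 = -8.8115, grad_y = 2*5*-0.6435 = -6.4355
  x_3 = -0.5507 - 0.01*-8.8115 = -0.4626
  y_3 = -0.6435 - 0.01*-6.4355 = -0.5792
Step 4: grad_x = 2*8*-0.4626 = -7.4017, grad_y = 2*5*-0.5792 = -5.7919
  x_4 = -0.4626 - 0.01*-7.4017 = -0.3886
  y_4 = -0.5792 - 0.01*-5.7919 = -0.5213
Step 5: grad_x = 2*8*-0.3886 = -6.2174, grad_y = 2*5*-0.5213 = -5.2127
  x_5 = -0.3886 - 0.01*-6.2174 = -0.3264
  y_5 = -0.5213 - 0.01*-5.2127 = -0.4691
f(-0.3264, -0.4691) = 8*(-0.3264)^2 + 5*(-0.4691)^2 = 1.9529


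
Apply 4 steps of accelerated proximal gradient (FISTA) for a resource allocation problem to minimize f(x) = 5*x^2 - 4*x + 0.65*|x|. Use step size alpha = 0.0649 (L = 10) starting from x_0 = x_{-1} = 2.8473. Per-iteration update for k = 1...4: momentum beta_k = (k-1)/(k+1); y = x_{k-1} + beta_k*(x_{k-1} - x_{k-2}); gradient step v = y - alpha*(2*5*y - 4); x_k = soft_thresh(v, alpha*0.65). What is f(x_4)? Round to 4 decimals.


FISTA on f(x) = 5*x^2 - 4*x + 0.65*|x|
L = 10, alpha = 0.0649
Iteration 1: beta = 0.0, y = 2.8473 + 0.0*(2.8473 - 2.8473) = 2.8473
  grad(y) = 24.473, v = y - alpha*grad = 1.259
  prox(v) = soft_thresh(1.259, 0.0422) = 1.2168
Iteration 2: beta = 0.3333, y = 1.2168 + 0.3333*(1.2168 - 2.8473) = 0.6733
  grad(y) = 2.7332, v = y - alpha*grad = 0.4959
  prox(v) = soft_thresh(0.4959, 0.0422) = 0.4538
Iteration 3: beta = 0.5, y = 0.4538 + 0.5*(0.4538 - 1.2168) = 0.0722
  grad(y) = -3.2778, v = y - alpha*grad = 0.2849
  prox(v) = soft_thresh(0.2849, 0.0422) = 0.2428
Iteration 4: beta = 0.6, y = 0.2428 + 0.6*(0.2428 - 0.4538) = 0.1162
  grad(y) = -2.8383, v = y - alpha*grad = 0.3004
  prox(v) = soft_thresh(0.3004, 0.0422) = 0.2582
f(x_4) = 5*0.2582^2 - 4*0.2582 + 0.65*|0.2582| = -0.5316


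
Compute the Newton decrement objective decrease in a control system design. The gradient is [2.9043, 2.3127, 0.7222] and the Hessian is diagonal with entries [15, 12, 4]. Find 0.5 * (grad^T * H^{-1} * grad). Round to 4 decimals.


Step 1: H is diagonal, so H^(-1) * g = [0.1936, 0.1927, 0.1806].
Step 2: g^T H^(-1) g = sum_i g_i^2 / H_ii
  = (2.9043)^2/15 + (2.3127)^2/12 + (0.7222)^2/4
  = 0.5623 + 0.4457 + 0.1304 = 1.1384
Step 3: Objective decrease = 0.5 * g^T H^(-1) g = 0.5692


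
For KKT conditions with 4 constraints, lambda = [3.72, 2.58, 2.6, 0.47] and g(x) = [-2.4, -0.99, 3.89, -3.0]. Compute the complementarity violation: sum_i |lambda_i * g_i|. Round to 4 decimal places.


KKT complementary slackness check:
lambda_1 * g_1 = 3.72 * -2.4 = -8.928
lambda_2 * g_2 = 2.58 * -0.99 = -2.5542
lambda_3 * g_3 = 2.6 * 3.89 = 10.114
lambda_4 * g_4 = 0.47 * -3.0 = -1.41
Total violation = 8.928 + 2.5542 + 10.114 + 1.41 = 23.0062


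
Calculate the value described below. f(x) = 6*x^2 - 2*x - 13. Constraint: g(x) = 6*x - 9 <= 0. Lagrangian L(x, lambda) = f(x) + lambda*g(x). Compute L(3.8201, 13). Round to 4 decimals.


Step 1: Evaluate f(x).
f(3.8201) = 6*3.8201^2 - 2*3.8201 - 13 = 66.9188
Step 2: Evaluate g(x).
g(3.8201) = 6*3.8201 - 9 = 13.9206
Step 3: Compute Lagrangian.
L = 66.9188 + 13*13.9206 = 247.8866


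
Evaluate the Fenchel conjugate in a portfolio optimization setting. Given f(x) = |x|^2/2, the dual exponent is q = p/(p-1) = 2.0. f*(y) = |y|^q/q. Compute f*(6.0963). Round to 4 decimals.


The conjugate exponent q satisfies 1/p + 1/q = 1.
p = 2, so q = 2/(2 - 1) = 2.0
|y|^q = 6.0963^2.0 = 37.1649
f*(6.0963) = 37.1649 / 2.0 = 18.5824


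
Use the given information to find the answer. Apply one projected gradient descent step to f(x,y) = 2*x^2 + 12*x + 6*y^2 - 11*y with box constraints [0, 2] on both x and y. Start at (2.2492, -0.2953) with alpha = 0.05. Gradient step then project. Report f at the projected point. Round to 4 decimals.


Step 1: Compute gradient at (2.2492, -0.2953).
grad_x = 2*2*2.2492 + 12 = 20.9968
grad_y = 2*6*-0.2953 - 11 = -14.5436
Step 2: Gradient step.
x_raw = 2.2492 - 0.05*20.9968 = 1.1994
y_raw = -0.2953 - 0.05*-14.5436 = 0.4319
Step 3: Project onto [0, 2].
x_proj = clip(1.1994) = 1.1994
y_proj = clip(0.4319) = 0.4319
Step 4: Evaluate f.
f(1.1994, 0.4319) = 13.6377


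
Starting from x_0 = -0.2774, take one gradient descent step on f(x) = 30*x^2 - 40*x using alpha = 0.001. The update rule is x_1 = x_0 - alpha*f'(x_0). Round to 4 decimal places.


We compute the gradient at x_0 and apply the update.
f'(x) = 60*x - 40
f'(-0.2774) = 60*-0.2774 - 40 = -56.644
x_1 = -0.2774 - 0.001*-56.644 = -0.2208


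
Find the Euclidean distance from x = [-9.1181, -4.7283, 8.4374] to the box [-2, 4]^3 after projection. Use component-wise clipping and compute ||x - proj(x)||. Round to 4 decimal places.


Project each component onto [-2, 4].
clip(-9.1181) = -2.0, clip(-4.7283) = -2.0, clip(8.4374) = 4.0
Projection = [-2.0, -2.0, 4.0]
Squared diffs: [50.6673, 7.4436, 19.6905]
Distance = sqrt(77.8014) = 8.8205


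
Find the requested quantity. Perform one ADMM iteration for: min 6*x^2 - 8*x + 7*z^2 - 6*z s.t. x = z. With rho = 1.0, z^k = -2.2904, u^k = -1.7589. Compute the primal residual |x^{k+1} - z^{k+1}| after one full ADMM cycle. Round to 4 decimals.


ADMM iteration with rho = 1.0, z^k = -2.2904, u^k = -1.7589
Step 1: x-update.
Minimize 6*x^2 - 8*x + (1.0/2)*(x + 2.2904 - 1.7589)^2
FOC: (2*6 + 1.0)*x = 8 + 1.0*(-2.2904 + 1.7589)
x^{k+1} = 0.5745
Step 2: z-update.
Minimize 7*z^2 - 6*z + (1.0/2)*(0.5745 - z - 1.7589)^2
FOC: (2*7 + 1.0)*z = 6 + 1.0*(0.5745 - 1.7589)
z^{k+1} = 0.321
Step 3: u-update.
u^{k+1} = -1.7589 + 0.5745 - 0.321 = -1.5054
Step 4: Primal residual = |0.5745 - 0.321| = 0.2535


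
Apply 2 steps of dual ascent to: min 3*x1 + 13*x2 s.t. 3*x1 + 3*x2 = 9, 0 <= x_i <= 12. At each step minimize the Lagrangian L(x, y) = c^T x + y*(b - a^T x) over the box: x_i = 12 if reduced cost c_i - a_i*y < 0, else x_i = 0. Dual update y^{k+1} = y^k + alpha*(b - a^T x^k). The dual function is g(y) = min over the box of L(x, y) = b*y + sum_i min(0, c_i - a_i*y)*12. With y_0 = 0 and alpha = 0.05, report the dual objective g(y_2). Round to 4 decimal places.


Dual ascent for LP: min 3*x1 + 13*x2, 3*x1 + 3*x2 = 9, 0 <= x_i <= 12
Step 1: y^k = 0.0, reduced costs: (3.0, 13.0)
  x^k = (0.0, 0.0), subgradient = b - a^T x = 9.0
  y^{k+1} = 0.0 + 0.05*9.0 = 0.45
Step 2: y^k = 0.45, reduced costs: (1.65, 11.65)
  x^k = (0.0, 0.0), subgradient = b - a^T x = 9.0
  y^{k+1} = 0.45 + 0.05*9.0 = 0.9
Dual objective at y_2 = 0.9: reduced costs (0.3, 10.3), box minimizer x = (0.0, 0.0)
g(y_2) = b*y + (c1 - a1*y)*x1 + (c2 - a2*y)*x2 = 9*0.9 + 0.3*0.0 + 10.3*0.0 = 8.1 + 0.0 + 0.0 = 8.1


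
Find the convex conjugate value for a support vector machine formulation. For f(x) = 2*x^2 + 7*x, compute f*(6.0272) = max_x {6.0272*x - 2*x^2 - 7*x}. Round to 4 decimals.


f*(y) = sup_x {y*x - a*x^2 - b*x} = sup_x {(y-b)*x - a*x^2}
FOC: (y - b) - 2a*x = 0 => x* = (y - b)/(2a)
x* = (6.0272 - 7)/(2*2) = -0.2432
f*(6.0272) = (y-b)^2/(4a) = (6.0272 - 7)^2/(4*2)
= 0.9463/8 = 0.1183


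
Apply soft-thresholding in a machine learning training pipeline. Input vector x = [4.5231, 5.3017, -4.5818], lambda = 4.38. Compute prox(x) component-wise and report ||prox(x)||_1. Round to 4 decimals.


Soft-thresholding with lambda = 4.38:
prox(4.5231) = sign(4.5231)*max(|4.5231| - 4.38, 0) = 0.1431
prox(5.3017) = sign(5.3017)*max(|5.3017| - 4.38, 0) = 0.9217
prox(-4.5818) = sign(-4.5818)*max(|-4.5818| - 4.38, 0) = -0.2018
prox(x) = [0.1431, 0.9217, -0.2018]
||prox(x)||_1 = 0.1431 + 0.9217 + 0.2018 = 1.2666


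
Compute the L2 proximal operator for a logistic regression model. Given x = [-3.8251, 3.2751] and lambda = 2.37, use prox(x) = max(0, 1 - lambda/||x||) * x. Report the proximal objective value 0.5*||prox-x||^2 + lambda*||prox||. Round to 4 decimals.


Step 1: Compute ||x||.
||x|| = 5.0356
Step 2: Compute scaling factor.
scale = max(0, 1 - 2.37/5.0356) = 0.5294
Step 3: prox(x) = [-2.0248, 1.7337]
||prox(x)|| = 2.6656
Step 4: Proximal objective.
0.5*||prox-x||^2 = 2.8085
lambda*||prox|| = 6.3175
Total = 9.126


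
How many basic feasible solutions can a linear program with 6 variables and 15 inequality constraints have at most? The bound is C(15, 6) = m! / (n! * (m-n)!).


Each vertex corresponds to some choice of n active constraints out of m, so the number of vertices is at most C(m, n) = m! / (n!(m-n)!).
m = 15, n = 6
Numerator: 15 * 14 * 13 * 12 * 11 * 10
Denominator: 6! = 720
C(15, 6) = 5005


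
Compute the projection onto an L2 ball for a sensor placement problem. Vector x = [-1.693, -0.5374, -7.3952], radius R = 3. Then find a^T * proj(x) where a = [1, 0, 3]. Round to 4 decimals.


Step 1: Compute ||x|| (intermediates to 6 decimals).
||x|| = sqrt((-1.693)^2 + (-0.5374)^2 + (-7.3952)^2) = 7.605526
Step 2: Project.
Since ||x|| > R, scale = R/||x|| = 3/7.605526 = 0.39445, proj(x) = scale * x
proj(x) = [-0.667804, -0.211977, -2.917037]
Step 3: Dot product.
a^T * proj(x) = 1*(-0.667804) + 0*(-0.211977) + 3*(-2.917037) = -9.4189


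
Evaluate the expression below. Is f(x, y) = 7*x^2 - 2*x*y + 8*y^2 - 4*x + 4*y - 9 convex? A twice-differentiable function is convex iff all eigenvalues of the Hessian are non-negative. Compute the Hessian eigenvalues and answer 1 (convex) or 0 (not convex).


The Hessian of f(x,y) = 7*x^2 - 2*x*y + 8*y^2 - 4*x + 4*y - 9 is:
H = [[14, -2], [-2, 16]]
Trace = 14 + 16 = 30
Determinant = 14*16 - (-2)^2 = 220
Discriminant = (30)^2 - 4*220 = 20.0
Eigenvalues: lambda_1 = 12.7639, lambda_2 = 17.2361
The function is convex.

1


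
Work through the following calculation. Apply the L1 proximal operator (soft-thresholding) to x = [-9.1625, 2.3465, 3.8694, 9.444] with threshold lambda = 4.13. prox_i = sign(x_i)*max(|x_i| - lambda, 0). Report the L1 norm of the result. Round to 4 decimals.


Soft-thresholding with lambda = 4.13:
prox(-9.1625) = sign(-9.1625)*max(|-9.1625| - 4.13, 0) = -5.0325
prox(2.3465) = sign(2.3465)*max(|2.3465| - 4.13, 0) = 0.0
prox(3.8694) = sign(3.8694)*max(|3.8694| - 4.13, 0) = 0.0
prox(9.444) = sign(9.444)*max(|9.444| - 4.13, 0) = 5.314
prox(x) = [-5.0325, 0.0, 0.0, 5.314]
||prox(x)||_1 = 5.0325 + 0.0 + 0.0 + 5.314 = 10.3465


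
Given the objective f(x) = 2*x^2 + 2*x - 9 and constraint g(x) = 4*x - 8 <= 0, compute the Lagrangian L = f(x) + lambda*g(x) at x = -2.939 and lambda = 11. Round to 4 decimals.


Step 1: Evaluate f(x).
f(-2.939) = 2*(-2.939)^2 + 2*(-2.939) - 9 = 2.3974
Step 2: Evaluate g(x).
g(-2.939) = 4*-2.939 - 8 = -19.756
Step 3: Compute Lagrangian.
L = 2.3974 + 11*-19.756 = -214.9186


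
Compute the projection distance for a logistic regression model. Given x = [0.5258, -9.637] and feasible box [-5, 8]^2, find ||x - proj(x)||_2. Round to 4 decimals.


Project each component onto [-5, 8].
clip(0.5258) = 0.5258, clip(-9.637) = -5.0
Projection = [0.5258, -5.0]
Squared diffs: [0.0, 21.5018]
Distance = sqrt(21.5018) = 4.637


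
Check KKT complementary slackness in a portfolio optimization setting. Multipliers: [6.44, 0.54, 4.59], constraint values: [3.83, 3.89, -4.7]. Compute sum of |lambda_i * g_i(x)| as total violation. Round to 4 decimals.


KKT complementary slackness check:
lambda_1 * g_1 = 6.44 * 3.83 = 24.6652
lambda_2 * g_2 = 0.54 * 3.89 = 2.1006
lambda_3 * g_3 = 4.59 * -4.7 = -21.573
Total violation = 24.6652 + 2.1006 + 21.573 = 48.3388


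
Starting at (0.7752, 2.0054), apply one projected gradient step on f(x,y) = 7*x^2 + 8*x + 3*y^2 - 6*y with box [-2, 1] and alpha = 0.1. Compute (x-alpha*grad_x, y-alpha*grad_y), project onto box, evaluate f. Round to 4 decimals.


Step 1: Compute gradient at (0.7752, 2.0054).
grad_x = 2*7*0.7752 + 8 = 18.8528
grad_y = 2*3*2.0054 - 6 = 6.0324
Step 2: Gradient step.
x_raw = 0.7752 - 0.1*18.8528 = -1.1101
y_raw = 2.0054 - 0.1*6.0324 = 1.4022
Step 3: Project onto [-2, 1].
x_proj = clip(-1.1101) = -1.1101
y_proj = clip(1.4022) = 1.0
Step 4: Evaluate f.
f(-1.1101, 1.0) = -3.2547


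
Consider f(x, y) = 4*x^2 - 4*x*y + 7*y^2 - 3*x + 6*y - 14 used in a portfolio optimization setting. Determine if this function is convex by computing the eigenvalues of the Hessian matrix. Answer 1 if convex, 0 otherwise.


The Hessian of f(x,y) = 4*x^2 - 4*x*y + 7*y^2 - 3*x + 6*y - 14 is:
H = [[8, -4], [-4, 14]]
Trace = 8 + 14 = 22
Determinant = 8*14 - (-4)^2 = 96
Discriminant = (22)^2 - 4*96 = 100.0
Eigenvalues: lambda_1 = 6.0, lambda_2 = 16.0
The function is convex.

1


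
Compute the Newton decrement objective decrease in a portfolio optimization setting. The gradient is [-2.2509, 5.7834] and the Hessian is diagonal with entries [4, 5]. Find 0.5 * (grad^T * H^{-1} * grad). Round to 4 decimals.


Step 1: H is diagonal, so H^(-1) * g = [-0.5627, 1.1567].
Step 2: g^T H^(-1) g = sum_i g_i^2 / H_ii
  = (-2.2509)^2/4 + (5.7834)^2/5
  = 1.2666 + 6.6895 = 7.9562
Step 3: Objective decrease = 0.5 * g^T H^(-1) g = 3.9781


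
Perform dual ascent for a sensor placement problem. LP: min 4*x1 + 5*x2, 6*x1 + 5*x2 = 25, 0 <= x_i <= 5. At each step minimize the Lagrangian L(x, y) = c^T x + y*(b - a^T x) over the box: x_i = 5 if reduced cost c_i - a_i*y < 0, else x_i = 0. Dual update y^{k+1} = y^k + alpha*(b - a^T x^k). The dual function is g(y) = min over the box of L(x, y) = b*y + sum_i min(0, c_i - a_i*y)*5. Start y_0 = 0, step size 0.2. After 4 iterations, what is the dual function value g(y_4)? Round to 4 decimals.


Dual ascent for LP: min 4*x1 + 5*x2, 6*x1 + 5*x2 = 25, 0 <= x_i <= 5
Step 1: y^k = 0.0, reduced costs: (4.0, 5.0)
  x^k = (0.0, 0.0), subgradient = b - a^T x = 25.0
  y^{k+1} = 0.0 + 0.2*25.0 = 5.0
Step 2: y^k = 5.0, reduced costs: (-26.0, -20.0)
  x^k = (5.0, 5.0), subgradient = b - a^T x = -30.0
  y^{k+1} = 5.0 + 0.2*-30.0 = -1.0
Step 3: y^k = -1.0, reduced costs: (10.0, 10.0)
  x^k = (0.0, 0.0), subgradient = b - a^T x = 25.0
  y^{k+1} = -1.0 + 0.2*25.0 = 4.0
Step 4: y^k = 4.0, reduced costs: (-20.0, -15.0)
  x^k = (5.0, 5.0), subgradient = b - a^T x = -30.0
  y^{k+1} = 4.0 + 0.2*-30.0 = -2.0
Dual objective at y_4 = -2.0: reduced costs (16.0, 15.0), box minimizer x = (0.0, 0.0)
g(y_4) = b*y + (c1 - a1*y)*x1 + (c2 - a2*y)*x2 = 25*(-2.0) + 16.0*0.0 + 15.0*0.0 = -50.0 + 0.0 + 0.0 = -50.0


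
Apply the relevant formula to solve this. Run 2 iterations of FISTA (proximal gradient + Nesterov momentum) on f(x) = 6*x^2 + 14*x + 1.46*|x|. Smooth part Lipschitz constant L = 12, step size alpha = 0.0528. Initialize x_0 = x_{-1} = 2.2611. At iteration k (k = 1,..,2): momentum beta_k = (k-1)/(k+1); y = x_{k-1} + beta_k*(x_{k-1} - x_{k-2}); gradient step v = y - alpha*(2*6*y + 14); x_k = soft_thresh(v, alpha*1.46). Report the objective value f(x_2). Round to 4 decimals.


FISTA on f(x) = 6*x^2 + 14*x + 1.46*|x|
L = 12, alpha = 0.0528
Iteration 1: beta = 0.0, y = 2.2611 + 0.0*(2.2611 - 2.2611) = 2.2611
  grad(y) = 41.1332, v = y - alpha*grad = 0.0893
  prox(v) = soft_thresh(0.0893, 0.0771) = 0.0122
Iteration 2: beta = 0.3333, y = 0.0122 + 0.3333*(0.0122 - 2.2611) = -0.7375
  grad(y) = 5.1505, v = y - alpha*grad = -1.0094
  prox(v) = soft_thresh(-1.0094, 0.0771) = -0.9323
f(x_2) = 6*(-0.9323)^2 + 14*(-0.9323) + 1.46*|-0.9323| = -6.476


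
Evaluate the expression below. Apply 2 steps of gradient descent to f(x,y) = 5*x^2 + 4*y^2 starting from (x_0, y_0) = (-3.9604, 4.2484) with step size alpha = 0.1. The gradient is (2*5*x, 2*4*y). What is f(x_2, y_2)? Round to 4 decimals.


Gradient descent on f(x,y) = 5*x^2 + 4*y^2.
Starting point: (-3.9604, 4.2484), alpha = 0.1
Step 1: grad_x = 2*5*-3.9604 = -39.604, grad_y = 2*4*4.2484 = 33.9872
  x_1 = -3.9604 - 0.1*-39.604 = 0.0
  y_1 = 4.2484 - 0.1*33.9872 = 0.8497
Step 2: grad_x = 2*5*0.0 = 0.0, grad_y = 2*4*0.8497 = 6.7974
  x_2 = 0.0 - 0.1*0.0 = 0.0
  y_2 = 0.8497 - 0.1*6.7974 = 0.1699
f(0.0, 0.1699) = 5*0.0^2 + 4*0.1699^2 = 0.1155


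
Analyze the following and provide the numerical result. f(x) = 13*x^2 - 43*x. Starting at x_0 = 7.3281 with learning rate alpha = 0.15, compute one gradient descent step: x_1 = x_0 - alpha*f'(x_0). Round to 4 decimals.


We compute the gradient at x_0 and apply the update.
f'(x) = 26*x - 43
f'(7.3281) = 26*7.3281 - 43 = 147.5306
x_1 = 7.3281 - 0.15*147.5306 = -14.8015


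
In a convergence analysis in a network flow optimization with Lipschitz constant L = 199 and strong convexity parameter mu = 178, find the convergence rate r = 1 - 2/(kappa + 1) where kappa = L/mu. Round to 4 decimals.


Step 1: Compute the condition number.
kappa = L/mu = 199/178 = 1.118
Step 2: Compute the convergence rate.
r = 1 - 2/(kappa + 1) = 1 - 2*mu/(L + mu) = (L - mu)/(L + mu) = 21/377 = 0.0557


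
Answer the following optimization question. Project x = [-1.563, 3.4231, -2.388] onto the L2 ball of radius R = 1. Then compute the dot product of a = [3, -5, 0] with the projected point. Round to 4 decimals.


Step 1: Compute ||x|| (intermediates to 6 decimals).
||x|| = sqrt((-1.563)^2 + 3.4231^2 + (-2.388)^2) = 4.456807
Step 2: Project.
Since ||x|| > R, scale = R/||x|| = 1/4.456807 = 0.224376, proj(x) = scale * x
proj(x) = [-0.3507, 0.768061, -0.53581]
Step 3: Dot product.
a^T * proj(x) = 3*(-0.3507) - 5*0.768061 + 0*(-0.53581) = -4.8924


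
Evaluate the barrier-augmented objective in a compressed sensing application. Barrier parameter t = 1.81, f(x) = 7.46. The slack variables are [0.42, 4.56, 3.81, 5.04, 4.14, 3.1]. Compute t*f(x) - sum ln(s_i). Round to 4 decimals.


Step 1: Compute log-barrier.
ln values: [-0.8675, 1.5173, 1.3376, 1.6174, 1.4207, 1.1314]
phi = -(-0.8675 + 1.5173 + 1.3376 + 1.6174 + 1.4207 + 1.1314) = -6.157
Step 2: Compute augmented objective.
t*f(x) = 1.81*7.46 = 13.5026
Total = 13.5026 - 6.157 = 7.3456


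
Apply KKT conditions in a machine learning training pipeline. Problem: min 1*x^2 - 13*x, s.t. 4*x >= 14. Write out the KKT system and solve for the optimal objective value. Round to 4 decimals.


Step 1: Try lambda = 0 (constraint inactive).
Stationarity: 2*1*x - 13 = 0
x* = 13/(2*1) = 6.5
Check constraint: 4*6.5 = 26.0 >= 14 -- satisfied.
Step 2: Compute optimal value.
f(x*) = 1*6.5^2 - 13*6.5 = -42.25


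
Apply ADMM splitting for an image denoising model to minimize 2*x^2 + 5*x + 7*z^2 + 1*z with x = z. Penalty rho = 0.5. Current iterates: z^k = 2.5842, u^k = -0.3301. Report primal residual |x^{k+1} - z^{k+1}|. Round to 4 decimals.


ADMM iteration with rho = 0.5, z^k = 2.5842, u^k = -0.3301
Step 1: x-update.
Minimize 2*x^2 + 5*x + (0.5/2)*(x - 2.5842 - 0.3301)^2
FOC: (2*2 + 0.5)*x = -5 + 0.5*(2.5842 + 0.3301)
x^{k+1} = -0.7873
Step 2: z-update.
Minimize 7*z^2 + 1*z + (0.5/2)*(-0.7873 - z - 0.3301)^2
FOC: (2*7 + 0.5)*z = -1 + 0.5*(-0.7873 - 0.3301)
z^{k+1} = -0.1075
Step 3: u-update.
u^{k+1} = -0.3301 - 0.7873 + 0.1075 = -1.0099
Step 4: Primal residual = |-0.7873 + 0.1075| = 0.6798


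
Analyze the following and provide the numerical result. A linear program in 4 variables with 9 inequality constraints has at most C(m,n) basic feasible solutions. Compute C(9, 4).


Each vertex corresponds to some choice of n active constraints out of m, so the number of vertices is at most C(m, n) = m! / (n!(m-n)!).
m = 9, n = 4
Numerator: 9 * 8 * 7 * 6
Denominator: 4! = 24
C(9, 4) = 126


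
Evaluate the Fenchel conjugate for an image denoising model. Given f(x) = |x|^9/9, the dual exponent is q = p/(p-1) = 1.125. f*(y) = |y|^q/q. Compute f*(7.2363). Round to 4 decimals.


The conjugate exponent q satisfies 1/p + 1/q = 1.
p = 9, so q = 9/(9 - 1) = 1.125
|y|^q = 7.2363^1.125 = 9.2674
f*(7.2363) = 9.2674 / 1.125 = 8.2377


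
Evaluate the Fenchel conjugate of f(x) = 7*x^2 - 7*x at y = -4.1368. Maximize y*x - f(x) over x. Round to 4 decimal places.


f*(y) = sup_x {y*x - a*x^2 - b*x} = sup_x {(y-b)*x - a*x^2}
FOC: (y - b) - 2a*x = 0 => x* = (y - b)/(2a)
x* = (-4.1368 + 7)/(2*7) = 0.2045
f*(-4.1368) = (y-b)^2/(4a) = (-4.1368 + 7)^2/(4*7)
= 8.1979/28 = 0.2928


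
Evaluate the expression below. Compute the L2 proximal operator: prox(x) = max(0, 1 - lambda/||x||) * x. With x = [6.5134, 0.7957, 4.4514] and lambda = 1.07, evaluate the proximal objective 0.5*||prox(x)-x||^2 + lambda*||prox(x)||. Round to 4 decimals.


Step 1: Compute ||x||.
||x|| = 7.9292
Step 2: Compute scaling factor.
scale = max(0, 1 - 1.07/7.9292) = 0.8651
Step 3: prox(x) = [5.6345, 0.6883, 3.8507]
||prox(x)|| = 6.8592
Step 4: Proximal objective.
0.5*||prox-x||^2 = 0.5725
lambda*||prox|| = 7.3393
Total = 7.9118


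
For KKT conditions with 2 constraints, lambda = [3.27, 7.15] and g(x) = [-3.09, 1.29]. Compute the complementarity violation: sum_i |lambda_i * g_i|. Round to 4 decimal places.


KKT complementary slackness check:
lambda_1 * g_1 = 3.27 * -3.09 = -10.1043
lambda_2 * g_2 = 7.15 * 1.29 = 9.2235
Total violation = 10.1043 + 9.2235 = 19.3278


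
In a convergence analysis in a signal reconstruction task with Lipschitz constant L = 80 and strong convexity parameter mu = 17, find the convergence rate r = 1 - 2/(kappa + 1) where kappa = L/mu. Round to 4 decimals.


Step 1: Compute the condition number.
kappa = L/mu = 80/17 = 4.7059
Step 2: Compute the convergence rate.
r = 1 - 2/(kappa + 1) = 1 - 2*mu/(L + mu) = (L - mu)/(L + mu) = 63/97 = 0.6495


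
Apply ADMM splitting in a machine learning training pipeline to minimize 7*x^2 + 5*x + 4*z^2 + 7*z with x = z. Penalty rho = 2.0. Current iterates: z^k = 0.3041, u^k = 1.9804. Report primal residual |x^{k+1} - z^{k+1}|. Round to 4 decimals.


ADMM iteration with rho = 2.0, z^k = 0.3041, u^k = 1.9804
Step 1: x-update.
Minimize 7*x^2 + 5*x + (2.0/2)*(x - 0.3041 + 1.9804)^2
FOC: (2*7 + 2.0)*x = -5 + 2.0*(0.3041 - 1.9804)
x^{k+1} = -0.522
Step 2: z-update.
Minimize 4*z^2 + 7*z + (2.0/2)*(-0.522 - z + 1.9804)^2
FOC: (2*4 + 2.0)*z = -7 + 2.0*(-0.522 + 1.9804)
z^{k+1} = -0.4083
Step 3: u-update.
u^{k+1} = 1.9804 - 0.522 + 0.4083 = 1.8667
Step 4: Primal residual = |-0.522 + 0.4083| = 0.1137


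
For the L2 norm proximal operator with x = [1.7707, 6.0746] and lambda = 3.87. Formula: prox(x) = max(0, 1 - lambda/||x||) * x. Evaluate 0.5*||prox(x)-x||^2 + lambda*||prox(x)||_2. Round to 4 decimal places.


Step 1: Compute ||x||.
||x|| = 6.3274
Step 2: Compute scaling factor.
scale = max(0, 1 - 3.87/6.3274) = 0.3884
Step 3: prox(x) = [0.6877, 2.3592]
||prox(x)|| = 2.4574
Step 4: Proximal objective.
0.5*||prox-x||^2 = 7.4885
lambda*||prox|| = 9.5101
Total = 16.9986


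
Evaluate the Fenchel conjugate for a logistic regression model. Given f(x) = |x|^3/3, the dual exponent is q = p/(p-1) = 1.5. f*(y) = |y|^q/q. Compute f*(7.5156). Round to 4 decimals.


The conjugate exponent q satisfies 1/p + 1/q = 1.
p = 3, so q = 3/(3 - 1) = 1.5
|y|^q = 7.5156^1.5 = 20.6037
f*(7.5156) = 20.6037 / 1.5 = 13.7358


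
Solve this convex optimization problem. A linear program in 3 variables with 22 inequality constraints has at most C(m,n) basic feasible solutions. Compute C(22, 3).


Each vertex corresponds to some choice of n active constraints out of m, so the number of vertices is at most C(m, n) = m! / (n!(m-n)!).
m = 22, n = 3
Numerator: 22 * 21 * 20
Denominator: 3! = 6
C(22, 3) = 1540


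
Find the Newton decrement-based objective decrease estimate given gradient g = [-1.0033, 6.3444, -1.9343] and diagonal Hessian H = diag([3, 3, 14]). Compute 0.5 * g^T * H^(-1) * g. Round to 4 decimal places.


Step 1: H is diagonal, so H^(-1) * g = [-0.3344, 2.1148, -0.1382].
Step 2: g^T H^(-1) g = sum_i g_i^2 / H_ii
  = (-1.0033)^2/3 + (6.3444)^2/3 + (-1.9343)^2/14
  = 0.3355 + 13.4171 + 0.2673 = 14.0199
Step 3: Objective decrease = 0.5 * g^T H^(-1) g = 7.01


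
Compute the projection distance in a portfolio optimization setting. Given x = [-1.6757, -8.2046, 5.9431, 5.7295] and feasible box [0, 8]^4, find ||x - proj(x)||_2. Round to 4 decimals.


Project each component onto [0, 8].
clip(-1.6757) = 0.0, clip(-8.2046) = 0.0, clip(5.9431) = 5.9431, clip(5.7295) = 5.7295
Projection = [0.0, 0.0, 5.9431, 5.7295]
Squared diffs: [2.808, 67.3155, 0.0, 0.0]
Distance = sqrt(70.1235) = 8.374


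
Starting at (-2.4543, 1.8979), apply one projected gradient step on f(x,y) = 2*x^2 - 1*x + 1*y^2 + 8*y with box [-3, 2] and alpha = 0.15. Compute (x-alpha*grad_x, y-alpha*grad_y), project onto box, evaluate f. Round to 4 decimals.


Step 1: Compute gradient at (-2.4543, 1.8979).
grad_x = 2*2*-2.4543 - 1 = -10.8172
grad_y = 2*1*1.8979 + 8 = 11.7958
Step 2: Gradient step.
x_raw = -2.4543 - 0.15*-10.8172 = -0.8317
y_raw = 1.8979 - 0.15*11.7958 = 0.1285
Step 3: Project onto [-3, 2].
x_proj = clip(-0.8317) = -0.8317
y_proj = clip(0.1285) = 0.1285
Step 4: Evaluate f.
f(-0.8317, 0.1285) = 3.26


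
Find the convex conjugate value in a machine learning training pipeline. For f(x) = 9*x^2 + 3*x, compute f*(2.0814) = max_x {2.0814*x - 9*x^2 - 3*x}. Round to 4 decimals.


f*(y) = sup_x {y*x - a*x^2 - b*x} = sup_x {(y-b)*x - a*x^2}
FOC: (y - b) - 2a*x = 0 => x* = (y - b)/(2a)
x* = (2.0814 - 3)/(2*9) = -0.051
f*(2.0814) = (y-b)^2/(4a) = (2.0814 - 3)^2/(4*9)
= 0.8438/36 = 0.0234


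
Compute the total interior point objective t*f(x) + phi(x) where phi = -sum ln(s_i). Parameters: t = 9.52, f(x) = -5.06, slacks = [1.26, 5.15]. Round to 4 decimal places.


Step 1: Compute log-barrier.
ln values: [0.2311, 1.639]
phi = -(0.2311 + 1.639) = -1.8701
Step 2: Compute augmented objective.
t*f(x) = 9.52*-5.06 = -48.1712
Total = -48.1712 - 1.8701 = -50.0413


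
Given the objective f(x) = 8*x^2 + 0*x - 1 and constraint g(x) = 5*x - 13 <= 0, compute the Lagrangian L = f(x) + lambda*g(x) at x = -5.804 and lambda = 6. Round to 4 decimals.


Step 1: Evaluate f(x).
f(-5.804) = 8*(-5.804)^2 + 0*(-5.804) - 1 = 268.4913
Step 2: Evaluate g(x).
g(-5.804) = 5*-5.804 - 13 = -42.02
Step 3: Compute Lagrangian.
L = 268.4913 + 6*-42.02 = 16.3713


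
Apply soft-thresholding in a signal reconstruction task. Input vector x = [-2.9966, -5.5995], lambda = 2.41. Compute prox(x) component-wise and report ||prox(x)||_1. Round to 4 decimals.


Soft-thresholding with lambda = 2.41:
prox(-2.9966) = sign(-2.9966)*max(|-2.9966| - 2.41, 0) = -0.5866
prox(-5.5995) = sign(-5.5995)*max(|-5.5995| - 2.41, 0) = -3.1895
prox(x) = [-0.5866, -3.1895]
||prox(x)||_1 = 0.5866 + 3.1895 = 3.7761


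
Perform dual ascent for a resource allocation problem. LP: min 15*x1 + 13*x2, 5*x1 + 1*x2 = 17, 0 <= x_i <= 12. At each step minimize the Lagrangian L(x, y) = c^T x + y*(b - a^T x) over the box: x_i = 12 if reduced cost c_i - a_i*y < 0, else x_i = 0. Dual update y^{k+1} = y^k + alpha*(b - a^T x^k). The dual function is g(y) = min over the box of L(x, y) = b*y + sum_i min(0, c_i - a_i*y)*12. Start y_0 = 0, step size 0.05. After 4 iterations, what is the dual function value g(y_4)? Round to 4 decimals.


Dual ascent for LP: min 15*x1 + 13*x2, 5*x1 + 1*x2 = 17, 0 <= x_i <= 12
Step 1: y^k = 0.0, reduced costs: (15.0, 13.0)
  x^k = (0.0, 0.0), subgradient = b - a^T x = 17.0
  y^{k+1} = 0.0 + 0.05*17.0 = 0.85
Step 2: y^k = 0.85, reduced costs: (10.75, 12.15)
  x^k = (0.0, 0.0), subgradient = b - a^T x = 17.0
  y^{k+1} = 0.85 + 0.05*17.0 = 1.7
Step 3: y^k = 1.7, reduced costs: (6.5, 11.3)
  x^k = (0.0, 0.0), subgradient = b - a^T x = 17.0
  y^{k+1} = 1.7 + 0.05*17.0 = 2.55
Step 4: y^k = 2.55, reduced costs: (2.25, 10.45)
  x^k = (0.0, 0.0), subgradient = b - a^T x = 17.0
  y^{k+1} = 2.55 + 0.05*17.0 = 3.4
Dual objective at y_4 = 3.4: reduced costs (-2.0, 9.6), box minimizer x = (12.0, 0.0)
g(y_4) = b*y + (c1 - a1*y)*x1 + (c2 - a2*y)*x2 = 17*3.4 + (-2.0)*12.0 + 9.6*0.0 = 57.8 - 24.0 + 0.0 = 33.8


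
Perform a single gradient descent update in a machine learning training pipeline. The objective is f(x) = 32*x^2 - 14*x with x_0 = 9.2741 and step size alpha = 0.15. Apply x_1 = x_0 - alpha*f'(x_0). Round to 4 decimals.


We compute the gradient at x_0 and apply the update.
f'(x) = 64*x - 14
f'(9.2741) = 64*9.2741 - 14 = 579.5424
x_1 = 9.2741 - 0.15*579.5424 = -77.6573


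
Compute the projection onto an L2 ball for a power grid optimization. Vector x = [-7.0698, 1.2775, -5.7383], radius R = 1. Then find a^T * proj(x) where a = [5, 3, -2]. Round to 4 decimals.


Step 1: Compute ||x|| (intermediates to 6 decimals).
||x|| = sqrt((-7.0698)^2 + 1.2775^2 + (-5.7383)^2) = 9.194681
Step 2: Project.
Since ||x|| > R, scale = R/||x|| = 1/9.194681 = 0.108759, proj(x) = scale * x
proj(x) = [-0.768904, 0.13894, -0.624092]
Step 3: Dot product.
a^T * proj(x) = 5*(-0.768904) + 3*0.13894 - 2*(-0.624092) = -2.1795


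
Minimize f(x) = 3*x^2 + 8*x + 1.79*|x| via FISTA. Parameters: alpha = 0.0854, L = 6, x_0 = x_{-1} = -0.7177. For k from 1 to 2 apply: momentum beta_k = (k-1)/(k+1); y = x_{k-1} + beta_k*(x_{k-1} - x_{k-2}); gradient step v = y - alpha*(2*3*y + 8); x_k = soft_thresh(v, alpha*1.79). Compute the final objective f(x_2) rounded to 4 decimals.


FISTA on f(x) = 3*x^2 + 8*x + 1.79*|x|
L = 6, alpha = 0.0854
Iteration 1: beta = 0.0, y = -0.7177 + 0.0*(-0.7177 + 0.7177) = -0.7177
  grad(y) = 3.6938, v = y - alpha*grad = -1.0332
  prox(v) = soft_thresh(-1.0332, 0.1529) = -0.8803
Iteration 2: beta = 0.3333, y = -0.8803 + 0.3333*(-0.8803 + 0.7177) = -0.9345
  grad(y) = 2.3931, v = y - alpha*grad = -1.1389
  prox(v) = soft_thresh(-1.1389, 0.1529) = -0.986
f(x_2) = 3*(-0.986)^2 + 8*(-0.986) + 1.79*|-0.986| = -3.2065


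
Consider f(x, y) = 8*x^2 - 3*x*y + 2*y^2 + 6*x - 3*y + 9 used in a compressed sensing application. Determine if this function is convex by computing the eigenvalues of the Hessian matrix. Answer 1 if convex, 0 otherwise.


The Hessian of f(x,y) = 8*x^2 - 3*x*y + 2*y^2 + 6*x - 3*y + 9 is:
H = [[16, -3], [-3, 4]]
Trace = 16 + 4 = 20
Determinant = 16*4 - (-3)^2 = 55
Discriminant = (20)^2 - 4*55 = 180.0
Eigenvalues: lambda_1 = 3.2918, lambda_2 = 16.7082
The function is convex.

1


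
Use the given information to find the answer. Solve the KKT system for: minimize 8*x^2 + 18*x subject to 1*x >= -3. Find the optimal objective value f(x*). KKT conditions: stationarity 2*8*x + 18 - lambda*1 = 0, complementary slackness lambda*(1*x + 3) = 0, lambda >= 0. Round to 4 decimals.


Step 1: Try lambda = 0 (constraint inactive).
Stationarity: 2*8*x + 18 = 0
x* = -18/(2*8) = -1.125
Check constraint: 1*-1.125 = -1.125 >= -3 -- satisfied.
Step 2: Compute optimal value.
f(x*) = 8*(-1.125)^2 + 18*(-1.125) = -10.125


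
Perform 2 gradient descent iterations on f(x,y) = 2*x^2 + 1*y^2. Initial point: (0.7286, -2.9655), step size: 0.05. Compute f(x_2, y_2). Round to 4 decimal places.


Gradient descent on f(x,y) = 2*x^2 + 1*y^2.
Starting point: (0.7286, -2.9655), alpha = 0.05
Step 1: grad_x = 2*2*0.7286 = 2.9144, grad_y = 2*1*-2.9655 = -5.931
  x_1 = 0.7286 - 0.05*2.9144 = 0.5829
  y_1 = -2.9655 - 0.05*-5.931 = -2.669
Step 2: grad_x = 2*2*0.5829 = 2.3315, grad_y = 2*1*-2.669 = -5.3379
  x_2 = 0.5829 - 0.05*2.3315 = 0.4663
  y_2 = -2.669 - 0.05*-5.3379 = -2.4021
f(0.4663, -2.4021) = 2*0.4663^2 + 1*(-2.4021)^2 = 6.2047


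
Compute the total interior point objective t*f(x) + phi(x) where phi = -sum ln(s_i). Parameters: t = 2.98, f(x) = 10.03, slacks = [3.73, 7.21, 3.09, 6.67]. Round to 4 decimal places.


Step 1: Compute log-barrier.
ln values: [1.3164, 1.9755, 1.1282, 1.8976]
phi = -(1.3164 + 1.9755 + 1.1282 + 1.8976) = -6.3177
Step 2: Compute augmented objective.
t*f(x) = 2.98*10.03 = 29.8894
Total = 29.8894 - 6.3177 = 23.5717


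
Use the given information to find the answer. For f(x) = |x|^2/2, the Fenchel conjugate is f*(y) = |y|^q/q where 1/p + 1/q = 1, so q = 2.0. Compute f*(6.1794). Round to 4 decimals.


The conjugate exponent q satisfies 1/p + 1/q = 1.
p = 2, so q = 2/(2 - 1) = 2.0
|y|^q = 6.1794^2.0 = 38.185
f*(6.1794) = 38.185 / 2.0 = 19.0925


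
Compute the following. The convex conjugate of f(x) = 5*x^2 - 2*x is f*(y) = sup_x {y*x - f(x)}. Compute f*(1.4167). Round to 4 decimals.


f*(y) = sup_x {y*x - a*x^2 - b*x} = sup_x {(y-b)*x - a*x^2}
FOC: (y - b) - 2a*x = 0 => x* = (y - b)/(2a)
x* = (1.4167 + 2)/(2*5) = 0.3417
f*(1.4167) = (y-b)^2/(4a) = (1.4167 + 2)^2/(4*5)
= 11.6738/20 = 0.5837


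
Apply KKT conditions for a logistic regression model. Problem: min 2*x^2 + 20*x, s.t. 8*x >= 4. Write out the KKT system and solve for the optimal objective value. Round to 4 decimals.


Step 1: Try lambda = 0 (constraint inactive).
x_unc = -20/(2*2) = -5.0
Check: 8*-5.0 = -40.0 < 4 -- violated!
Step 2: Constraint must be active: 8*x = 4
x* = 4/8 = 0.5
lambda = (2*2*0.5 + 20)/8 = 2.75
Step 3: Compute optimal value.
f(x*) = 2*0.5^2 + 20*0.5 = 10.5


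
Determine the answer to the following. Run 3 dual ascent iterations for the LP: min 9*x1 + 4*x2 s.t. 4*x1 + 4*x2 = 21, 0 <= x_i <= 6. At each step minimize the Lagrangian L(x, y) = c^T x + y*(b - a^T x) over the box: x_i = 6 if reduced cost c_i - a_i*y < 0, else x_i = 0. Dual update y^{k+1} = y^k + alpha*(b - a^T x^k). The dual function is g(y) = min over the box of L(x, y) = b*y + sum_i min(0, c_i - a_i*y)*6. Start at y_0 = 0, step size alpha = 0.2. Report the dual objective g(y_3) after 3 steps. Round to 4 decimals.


Dual ascent for LP: min 9*x1 + 4*x2, 4*x1 + 4*x2 = 21, 0 <= x_i <= 6
Step 1: y^k = 0.0, reduced costs: (9.0, 4.0)
  x^k = (0.0, 0.0), subgradient = b - a^T x = 21.0
  y^{k+1} = 0.0 + 0.2*21.0 = 4.2
Step 2: y^k = 4.2, reduced costs: (-7.8, -12.8)
  x^k = (6.0, 6.0), subgradient = b - a^T x = -27.0
  y^{k+1} = 4.2 + 0.2*-27.0 = -1.2
Step 3: y^k = -1.2, reduced costs: (13.8, 8.8)
  x^k = (0.0, 0.0), subgradient = b - a^T x = 21.0
  y^{k+1} = -1.2 + 0.2*21.0 = 3.0
Dual objective at y_3 = 3.0: reduced costs (-3.0, -8.0), box minimizer x = (6.0, 6.0)
g(y_3) = b*y + (c1 - a1*y)*x1 + (c2 - a2*y)*x2 = 21*3.0 + (-3.0)*6.0 + (-8.0)*6.0 = 63.0 - 18.0 - 48.0 = -3.0


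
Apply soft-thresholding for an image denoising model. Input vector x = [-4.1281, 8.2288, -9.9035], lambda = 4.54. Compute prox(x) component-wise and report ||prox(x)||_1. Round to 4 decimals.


Soft-thresholding with lambda = 4.54:
prox(-4.1281) = sign(-4.1281)*max(|-4.1281| - 4.54, 0) = 0.0
prox(8.2288) = sign(8.2288)*max(|8.2288| - 4.54, 0) = 3.6888
prox(-9.9035) = sign(-9.9035)*max(|-9.9035| - 4.54, 0) = -5.3635
prox(x) = [0.0, 3.6888, -5.3635]
||prox(x)||_1 = 0.0 + 3.6888 + 5.3635 = 9.0523


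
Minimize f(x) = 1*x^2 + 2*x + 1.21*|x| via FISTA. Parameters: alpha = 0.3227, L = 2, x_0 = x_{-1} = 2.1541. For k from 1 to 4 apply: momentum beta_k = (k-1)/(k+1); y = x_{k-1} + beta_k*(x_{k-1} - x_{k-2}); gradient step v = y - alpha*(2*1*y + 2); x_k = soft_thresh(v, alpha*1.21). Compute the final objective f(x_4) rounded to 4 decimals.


FISTA on f(x) = 1*x^2 + 2*x + 1.21*|x|
L = 2, alpha = 0.3227
Iteration 1: beta = 0.0, y = 2.1541 + 0.0*(2.1541 - 2.1541) = 2.1541
  grad(y) = 6.3082, v = y - alpha*grad = 0.1184
  prox(v) = soft_thresh(0.1184, 0.3905) = 0.0
Iteration 2: beta = 0.3333, y = 0.0 + 0.3333*(0.0 - 2.1541) = -0.718
  grad(y) = 0.5639, v = y - alpha*grad = -0.9
  prox(v) = soft_thresh(-0.9, 0.3905) = -0.5095
Iteration 3: beta = 0.5, y = -0.5095 + 0.5*(-0.5095 - 0.0) = -0.7643
  grad(y) = 0.4714, v = y - alpha*grad = -0.9164
  prox(v) = soft_thresh(-0.9164, 0.3905) = -0.526
Iteration 4: beta = 0.6, y = -0.526 + 0.6*(-0.526 + 0.5095) = -0.5358
  grad(y) = 0.9284, v = y - alpha*grad = -0.8354
  prox(v) = soft_thresh(-0.8354, 0.3905) = -0.4449
f(x_4) = 1*(-0.4449)^2 + 2*(-0.4449) + 1.21*|-0.4449| = -0.1535
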